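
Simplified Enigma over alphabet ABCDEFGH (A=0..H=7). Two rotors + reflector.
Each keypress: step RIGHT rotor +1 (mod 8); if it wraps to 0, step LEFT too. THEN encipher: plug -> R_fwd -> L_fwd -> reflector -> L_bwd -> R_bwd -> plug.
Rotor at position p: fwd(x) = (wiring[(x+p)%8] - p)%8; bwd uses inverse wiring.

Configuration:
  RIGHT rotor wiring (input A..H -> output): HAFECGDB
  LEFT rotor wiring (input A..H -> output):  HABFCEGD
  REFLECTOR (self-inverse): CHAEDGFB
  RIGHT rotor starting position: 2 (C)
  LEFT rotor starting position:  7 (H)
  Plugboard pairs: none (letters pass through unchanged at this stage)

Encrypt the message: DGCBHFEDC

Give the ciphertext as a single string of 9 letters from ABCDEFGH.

Char 1 ('D'): step: R->3, L=7; D->plug->D->R->A->L->E->refl->D->L'->F->R'->G->plug->G
Char 2 ('G'): step: R->4, L=7; G->plug->G->R->B->L->A->refl->C->L'->D->R'->E->plug->E
Char 3 ('C'): step: R->5, L=7; C->plug->C->R->E->L->G->refl->F->L'->G->R'->B->plug->B
Char 4 ('B'): step: R->6, L=7; B->plug->B->R->D->L->C->refl->A->L'->B->R'->C->plug->C
Char 5 ('H'): step: R->7, L=7; H->plug->H->R->E->L->G->refl->F->L'->G->R'->D->plug->D
Char 6 ('F'): step: R->0, L->0 (L advanced); F->plug->F->R->G->L->G->refl->F->L'->D->R'->G->plug->G
Char 7 ('E'): step: R->1, L=0; E->plug->E->R->F->L->E->refl->D->L'->H->R'->A->plug->A
Char 8 ('D'): step: R->2, L=0; D->plug->D->R->E->L->C->refl->A->L'->B->R'->E->plug->E
Char 9 ('C'): step: R->3, L=0; C->plug->C->R->D->L->F->refl->G->L'->G->R'->E->plug->E

Answer: GEBCDGAEE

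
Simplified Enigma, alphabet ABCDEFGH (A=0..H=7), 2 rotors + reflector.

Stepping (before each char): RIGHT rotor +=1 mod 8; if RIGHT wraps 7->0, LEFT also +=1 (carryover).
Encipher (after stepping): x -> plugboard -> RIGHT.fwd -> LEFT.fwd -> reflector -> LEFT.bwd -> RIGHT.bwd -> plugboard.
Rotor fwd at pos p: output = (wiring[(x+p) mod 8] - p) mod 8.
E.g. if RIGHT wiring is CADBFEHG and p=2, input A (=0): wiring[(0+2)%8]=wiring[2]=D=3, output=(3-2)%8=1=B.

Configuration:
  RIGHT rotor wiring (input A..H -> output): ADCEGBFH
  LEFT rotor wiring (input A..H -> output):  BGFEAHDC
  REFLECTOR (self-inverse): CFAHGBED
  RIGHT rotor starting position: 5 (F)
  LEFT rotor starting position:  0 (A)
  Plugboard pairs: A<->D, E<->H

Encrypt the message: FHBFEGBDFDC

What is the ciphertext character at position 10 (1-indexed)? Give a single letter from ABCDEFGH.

Char 1 ('F'): step: R->6, L=0; F->plug->F->R->G->L->D->refl->H->L'->F->R'->D->plug->A
Char 2 ('H'): step: R->7, L=0; H->plug->E->R->F->L->H->refl->D->L'->G->R'->H->plug->E
Char 3 ('B'): step: R->0, L->1 (L advanced); B->plug->B->R->D->L->H->refl->D->L'->C->R'->C->plug->C
Char 4 ('F'): step: R->1, L=1; F->plug->F->R->E->L->G->refl->E->L'->B->R'->B->plug->B
Char 5 ('E'): step: R->2, L=1; E->plug->H->R->B->L->E->refl->G->L'->E->R'->C->plug->C
Char 6 ('G'): step: R->3, L=1; G->plug->G->R->A->L->F->refl->B->L'->G->R'->C->plug->C
Char 7 ('B'): step: R->4, L=1; B->plug->B->R->F->L->C->refl->A->L'->H->R'->F->plug->F
Char 8 ('D'): step: R->5, L=1; D->plug->A->R->E->L->G->refl->E->L'->B->R'->H->plug->E
Char 9 ('F'): step: R->6, L=1; F->plug->F->R->G->L->B->refl->F->L'->A->R'->G->plug->G
Char 10 ('D'): step: R->7, L=1; D->plug->A->R->A->L->F->refl->B->L'->G->R'->H->plug->E

E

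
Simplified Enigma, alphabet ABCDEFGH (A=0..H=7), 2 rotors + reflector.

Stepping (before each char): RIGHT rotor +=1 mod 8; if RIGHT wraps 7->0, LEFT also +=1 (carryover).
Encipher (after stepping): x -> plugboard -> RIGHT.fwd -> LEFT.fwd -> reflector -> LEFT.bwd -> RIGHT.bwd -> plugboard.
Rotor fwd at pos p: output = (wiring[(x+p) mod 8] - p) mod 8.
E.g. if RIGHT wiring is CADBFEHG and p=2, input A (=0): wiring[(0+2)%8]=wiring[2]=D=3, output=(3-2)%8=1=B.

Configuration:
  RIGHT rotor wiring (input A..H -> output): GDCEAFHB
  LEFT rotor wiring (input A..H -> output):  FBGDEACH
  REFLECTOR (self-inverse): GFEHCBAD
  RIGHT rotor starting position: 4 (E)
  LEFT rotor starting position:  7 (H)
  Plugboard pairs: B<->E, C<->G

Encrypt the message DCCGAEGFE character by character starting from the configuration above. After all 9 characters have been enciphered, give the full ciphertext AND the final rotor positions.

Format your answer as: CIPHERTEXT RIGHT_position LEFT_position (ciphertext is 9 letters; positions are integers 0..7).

Char 1 ('D'): step: R->5, L=7; D->plug->D->R->B->L->G->refl->A->L'->A->R'->A->plug->A
Char 2 ('C'): step: R->6, L=7; C->plug->G->R->C->L->C->refl->E->L'->E->R'->E->plug->B
Char 3 ('C'): step: R->7, L=7; C->plug->G->R->G->L->B->refl->F->L'->F->R'->E->plug->B
Char 4 ('G'): step: R->0, L->0 (L advanced); G->plug->C->R->C->L->G->refl->A->L'->F->R'->F->plug->F
Char 5 ('A'): step: R->1, L=0; A->plug->A->R->C->L->G->refl->A->L'->F->R'->H->plug->H
Char 6 ('E'): step: R->2, L=0; E->plug->B->R->C->L->G->refl->A->L'->F->R'->E->plug->B
Char 7 ('G'): step: R->3, L=0; G->plug->C->R->C->L->G->refl->A->L'->F->R'->B->plug->E
Char 8 ('F'): step: R->4, L=0; F->plug->F->R->H->L->H->refl->D->L'->D->R'->C->plug->G
Char 9 ('E'): step: R->5, L=0; E->plug->B->R->C->L->G->refl->A->L'->F->R'->F->plug->F
Final: ciphertext=ABBFHBEGF, RIGHT=5, LEFT=0

Answer: ABBFHBEGF 5 0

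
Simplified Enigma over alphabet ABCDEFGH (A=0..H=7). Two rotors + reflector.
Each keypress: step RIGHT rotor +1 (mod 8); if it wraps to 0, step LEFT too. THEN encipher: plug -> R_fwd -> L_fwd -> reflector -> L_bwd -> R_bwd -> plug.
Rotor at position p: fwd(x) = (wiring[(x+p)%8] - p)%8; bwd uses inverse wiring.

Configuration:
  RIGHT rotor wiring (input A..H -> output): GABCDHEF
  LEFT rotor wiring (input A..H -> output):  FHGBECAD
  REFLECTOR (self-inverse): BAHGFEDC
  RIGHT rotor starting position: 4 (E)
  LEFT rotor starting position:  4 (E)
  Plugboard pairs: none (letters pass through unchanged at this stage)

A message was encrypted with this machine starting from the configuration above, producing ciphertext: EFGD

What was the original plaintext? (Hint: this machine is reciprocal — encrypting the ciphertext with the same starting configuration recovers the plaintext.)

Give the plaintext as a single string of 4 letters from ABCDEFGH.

Answer: HCFC

Derivation:
Char 1 ('E'): step: R->5, L=4; E->plug->E->R->D->L->H->refl->C->L'->G->R'->H->plug->H
Char 2 ('F'): step: R->6, L=4; F->plug->F->R->E->L->B->refl->A->L'->A->R'->C->plug->C
Char 3 ('G'): step: R->7, L=4; G->plug->G->R->A->L->A->refl->B->L'->E->R'->F->plug->F
Char 4 ('D'): step: R->0, L->5 (L advanced); D->plug->D->R->C->L->G->refl->D->L'->B->R'->C->plug->C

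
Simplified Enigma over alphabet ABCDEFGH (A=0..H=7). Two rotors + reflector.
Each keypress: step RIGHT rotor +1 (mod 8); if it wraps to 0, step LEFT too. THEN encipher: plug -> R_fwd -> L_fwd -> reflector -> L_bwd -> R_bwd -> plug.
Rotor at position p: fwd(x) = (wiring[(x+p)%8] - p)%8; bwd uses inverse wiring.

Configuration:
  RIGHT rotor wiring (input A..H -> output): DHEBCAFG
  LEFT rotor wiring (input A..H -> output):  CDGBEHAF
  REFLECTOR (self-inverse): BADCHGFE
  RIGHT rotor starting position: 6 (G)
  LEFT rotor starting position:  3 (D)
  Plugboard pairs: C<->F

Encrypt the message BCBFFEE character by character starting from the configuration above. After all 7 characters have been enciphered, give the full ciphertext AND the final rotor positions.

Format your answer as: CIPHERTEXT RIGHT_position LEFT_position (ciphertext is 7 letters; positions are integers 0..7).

Char 1 ('B'): step: R->7, L=3; B->plug->B->R->E->L->C->refl->D->L'->H->R'->A->plug->A
Char 2 ('C'): step: R->0, L->4 (L advanced); C->plug->F->R->A->L->A->refl->B->L'->D->R'->A->plug->A
Char 3 ('B'): step: R->1, L=4; B->plug->B->R->D->L->B->refl->A->L'->A->R'->C->plug->F
Char 4 ('F'): step: R->2, L=4; F->plug->C->R->A->L->A->refl->B->L'->D->R'->E->plug->E
Char 5 ('F'): step: R->3, L=4; F->plug->C->R->F->L->H->refl->E->L'->C->R'->D->plug->D
Char 6 ('E'): step: R->4, L=4; E->plug->E->R->H->L->F->refl->G->L'->E->R'->B->plug->B
Char 7 ('E'): step: R->5, L=4; E->plug->E->R->C->L->E->refl->H->L'->F->R'->H->plug->H
Final: ciphertext=AAFEDBH, RIGHT=5, LEFT=4

Answer: AAFEDBH 5 4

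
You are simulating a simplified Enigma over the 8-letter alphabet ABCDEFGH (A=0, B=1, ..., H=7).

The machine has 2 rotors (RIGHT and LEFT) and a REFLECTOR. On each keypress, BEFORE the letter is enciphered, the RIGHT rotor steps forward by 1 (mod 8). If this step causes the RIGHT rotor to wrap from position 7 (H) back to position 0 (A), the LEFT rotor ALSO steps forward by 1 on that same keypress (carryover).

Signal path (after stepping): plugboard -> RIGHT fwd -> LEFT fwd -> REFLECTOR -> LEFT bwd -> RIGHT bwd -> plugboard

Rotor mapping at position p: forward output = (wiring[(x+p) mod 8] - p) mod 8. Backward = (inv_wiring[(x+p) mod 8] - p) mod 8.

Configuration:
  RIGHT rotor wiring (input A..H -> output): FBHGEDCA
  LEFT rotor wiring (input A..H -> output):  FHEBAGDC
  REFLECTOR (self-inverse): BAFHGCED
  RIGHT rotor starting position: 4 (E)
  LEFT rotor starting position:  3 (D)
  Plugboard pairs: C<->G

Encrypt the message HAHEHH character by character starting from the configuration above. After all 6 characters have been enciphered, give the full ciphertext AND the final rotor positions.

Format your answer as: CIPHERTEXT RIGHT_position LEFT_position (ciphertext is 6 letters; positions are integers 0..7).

Answer: GBEDBD 2 4

Derivation:
Char 1 ('H'): step: R->5, L=3; H->plug->H->R->H->L->B->refl->A->L'->D->R'->C->plug->G
Char 2 ('A'): step: R->6, L=3; A->plug->A->R->E->L->H->refl->D->L'->C->R'->B->plug->B
Char 3 ('H'): step: R->7, L=3; H->plug->H->R->D->L->A->refl->B->L'->H->R'->E->plug->E
Char 4 ('E'): step: R->0, L->4 (L advanced); E->plug->E->R->E->L->B->refl->A->L'->G->R'->D->plug->D
Char 5 ('H'): step: R->1, L=4; H->plug->H->R->E->L->B->refl->A->L'->G->R'->B->plug->B
Char 6 ('H'): step: R->2, L=4; H->plug->H->R->H->L->F->refl->C->L'->B->R'->D->plug->D
Final: ciphertext=GBEDBD, RIGHT=2, LEFT=4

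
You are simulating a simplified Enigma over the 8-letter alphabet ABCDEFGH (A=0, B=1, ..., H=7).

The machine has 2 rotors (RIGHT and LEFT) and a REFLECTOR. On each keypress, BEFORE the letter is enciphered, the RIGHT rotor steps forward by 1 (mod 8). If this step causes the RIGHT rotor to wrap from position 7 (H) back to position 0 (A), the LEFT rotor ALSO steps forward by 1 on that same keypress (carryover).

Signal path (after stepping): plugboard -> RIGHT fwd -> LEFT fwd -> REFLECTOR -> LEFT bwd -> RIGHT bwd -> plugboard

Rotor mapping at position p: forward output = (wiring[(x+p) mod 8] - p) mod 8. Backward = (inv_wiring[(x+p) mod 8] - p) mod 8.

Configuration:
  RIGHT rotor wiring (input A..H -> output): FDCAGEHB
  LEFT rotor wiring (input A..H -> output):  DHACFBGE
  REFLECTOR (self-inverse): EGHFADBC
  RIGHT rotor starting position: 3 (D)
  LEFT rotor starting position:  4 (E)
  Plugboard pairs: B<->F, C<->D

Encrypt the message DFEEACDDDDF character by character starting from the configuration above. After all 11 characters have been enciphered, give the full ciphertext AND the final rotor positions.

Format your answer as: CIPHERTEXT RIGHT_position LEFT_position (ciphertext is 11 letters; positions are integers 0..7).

Char 1 ('D'): step: R->4, L=4; D->plug->C->R->D->L->A->refl->E->L'->G->R'->G->plug->G
Char 2 ('F'): step: R->5, L=4; F->plug->B->R->C->L->C->refl->H->L'->E->R'->C->plug->D
Char 3 ('E'): step: R->6, L=4; E->plug->E->R->E->L->H->refl->C->L'->C->R'->F->plug->B
Char 4 ('E'): step: R->7, L=4; E->plug->E->R->B->L->F->refl->D->L'->F->R'->G->plug->G
Char 5 ('A'): step: R->0, L->5 (L advanced); A->plug->A->R->F->L->D->refl->F->L'->G->R'->E->plug->E
Char 6 ('C'): step: R->1, L=5; C->plug->D->R->F->L->D->refl->F->L'->G->R'->F->plug->B
Char 7 ('D'): step: R->2, L=5; D->plug->C->R->E->L->C->refl->H->L'->C->R'->D->plug->C
Char 8 ('D'): step: R->3, L=5; D->plug->C->R->B->L->B->refl->G->L'->D->R'->B->plug->F
Char 9 ('D'): step: R->4, L=5; D->plug->C->R->D->L->G->refl->B->L'->B->R'->E->plug->E
Char 10 ('D'): step: R->5, L=5; D->plug->C->R->E->L->C->refl->H->L'->C->R'->B->plug->F
Char 11 ('F'): step: R->6, L=5; F->plug->B->R->D->L->G->refl->B->L'->B->R'->A->plug->A
Final: ciphertext=GDBGEBCFEFA, RIGHT=6, LEFT=5

Answer: GDBGEBCFEFA 6 5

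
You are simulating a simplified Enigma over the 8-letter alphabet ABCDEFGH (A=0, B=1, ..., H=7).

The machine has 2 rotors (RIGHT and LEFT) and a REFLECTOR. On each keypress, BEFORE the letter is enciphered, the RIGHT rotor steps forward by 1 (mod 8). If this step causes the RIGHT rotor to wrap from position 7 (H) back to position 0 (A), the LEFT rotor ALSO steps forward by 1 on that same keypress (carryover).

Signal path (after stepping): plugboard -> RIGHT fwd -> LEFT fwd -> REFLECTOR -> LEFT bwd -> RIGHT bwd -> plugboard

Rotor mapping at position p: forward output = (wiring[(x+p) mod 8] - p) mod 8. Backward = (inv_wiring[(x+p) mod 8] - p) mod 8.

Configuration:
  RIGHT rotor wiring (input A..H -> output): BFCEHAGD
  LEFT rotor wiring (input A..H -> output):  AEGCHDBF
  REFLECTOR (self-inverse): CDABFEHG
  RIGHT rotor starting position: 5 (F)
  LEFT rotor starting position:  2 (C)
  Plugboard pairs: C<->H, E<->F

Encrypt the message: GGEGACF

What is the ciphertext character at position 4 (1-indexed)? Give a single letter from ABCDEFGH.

Char 1 ('G'): step: R->6, L=2; G->plug->G->R->B->L->A->refl->C->L'->H->R'->D->plug->D
Char 2 ('G'): step: R->7, L=2; G->plug->G->R->B->L->A->refl->C->L'->H->R'->H->plug->C
Char 3 ('E'): step: R->0, L->3 (L advanced); E->plug->F->R->A->L->H->refl->G->L'->D->R'->H->plug->C
Char 4 ('G'): step: R->1, L=3; G->plug->G->R->C->L->A->refl->C->L'->E->R'->A->plug->A

A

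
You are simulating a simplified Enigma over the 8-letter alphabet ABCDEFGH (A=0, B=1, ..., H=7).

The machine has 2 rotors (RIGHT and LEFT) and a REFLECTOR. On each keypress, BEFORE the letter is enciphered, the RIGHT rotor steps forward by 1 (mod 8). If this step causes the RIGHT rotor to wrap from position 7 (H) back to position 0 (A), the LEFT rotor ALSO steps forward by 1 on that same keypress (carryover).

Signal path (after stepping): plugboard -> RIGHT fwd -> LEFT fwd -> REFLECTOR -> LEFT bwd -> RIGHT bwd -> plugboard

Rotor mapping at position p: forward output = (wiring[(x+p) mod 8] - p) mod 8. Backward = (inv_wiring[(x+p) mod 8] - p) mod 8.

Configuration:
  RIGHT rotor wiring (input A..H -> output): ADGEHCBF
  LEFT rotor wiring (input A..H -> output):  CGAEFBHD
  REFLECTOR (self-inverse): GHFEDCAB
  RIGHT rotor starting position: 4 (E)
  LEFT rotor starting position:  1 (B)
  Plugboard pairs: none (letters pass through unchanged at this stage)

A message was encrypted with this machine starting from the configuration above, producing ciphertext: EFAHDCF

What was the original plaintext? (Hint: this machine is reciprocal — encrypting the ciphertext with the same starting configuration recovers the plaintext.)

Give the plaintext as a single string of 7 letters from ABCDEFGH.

Char 1 ('E'): step: R->5, L=1; E->plug->E->R->G->L->C->refl->F->L'->A->R'->C->plug->C
Char 2 ('F'): step: R->6, L=1; F->plug->F->R->G->L->C->refl->F->L'->A->R'->E->plug->E
Char 3 ('A'): step: R->7, L=1; A->plug->A->R->G->L->C->refl->F->L'->A->R'->F->plug->F
Char 4 ('H'): step: R->0, L->2 (L advanced); H->plug->H->R->F->L->B->refl->H->L'->D->R'->B->plug->B
Char 5 ('D'): step: R->1, L=2; D->plug->D->R->G->L->A->refl->G->L'->A->R'->F->plug->F
Char 6 ('C'): step: R->2, L=2; C->plug->C->R->F->L->B->refl->H->L'->D->R'->F->plug->F
Char 7 ('F'): step: R->3, L=2; F->plug->F->R->F->L->B->refl->H->L'->D->R'->H->plug->H

Answer: CEFBFFH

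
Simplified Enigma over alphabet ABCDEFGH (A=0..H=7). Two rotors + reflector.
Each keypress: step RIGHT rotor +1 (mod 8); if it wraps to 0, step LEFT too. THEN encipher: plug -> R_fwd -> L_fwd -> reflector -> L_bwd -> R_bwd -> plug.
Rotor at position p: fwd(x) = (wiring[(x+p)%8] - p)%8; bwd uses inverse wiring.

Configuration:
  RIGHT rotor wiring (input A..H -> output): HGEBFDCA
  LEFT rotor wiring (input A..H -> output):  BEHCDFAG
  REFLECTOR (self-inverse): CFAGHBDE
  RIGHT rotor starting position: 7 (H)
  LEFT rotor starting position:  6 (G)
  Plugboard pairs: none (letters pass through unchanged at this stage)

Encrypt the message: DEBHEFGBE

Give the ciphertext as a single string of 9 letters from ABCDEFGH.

Char 1 ('D'): step: R->0, L->7 (L advanced); D->plug->D->R->B->L->C->refl->A->L'->D->R'->F->plug->F
Char 2 ('E'): step: R->1, L=7; E->plug->E->R->C->L->F->refl->B->L'->H->R'->G->plug->G
Char 3 ('B'): step: R->2, L=7; B->plug->B->R->H->L->B->refl->F->L'->C->R'->A->plug->A
Char 4 ('H'): step: R->3, L=7; H->plug->H->R->B->L->C->refl->A->L'->D->R'->G->plug->G
Char 5 ('E'): step: R->4, L=7; E->plug->E->R->D->L->A->refl->C->L'->B->R'->A->plug->A
Char 6 ('F'): step: R->5, L=7; F->plug->F->R->H->L->B->refl->F->L'->C->R'->D->plug->D
Char 7 ('G'): step: R->6, L=7; G->plug->G->R->H->L->B->refl->F->L'->C->R'->B->plug->B
Char 8 ('B'): step: R->7, L=7; B->plug->B->R->A->L->H->refl->E->L'->F->R'->D->plug->D
Char 9 ('E'): step: R->0, L->0 (L advanced); E->plug->E->R->F->L->F->refl->B->L'->A->R'->H->plug->H

Answer: FGAGADBDH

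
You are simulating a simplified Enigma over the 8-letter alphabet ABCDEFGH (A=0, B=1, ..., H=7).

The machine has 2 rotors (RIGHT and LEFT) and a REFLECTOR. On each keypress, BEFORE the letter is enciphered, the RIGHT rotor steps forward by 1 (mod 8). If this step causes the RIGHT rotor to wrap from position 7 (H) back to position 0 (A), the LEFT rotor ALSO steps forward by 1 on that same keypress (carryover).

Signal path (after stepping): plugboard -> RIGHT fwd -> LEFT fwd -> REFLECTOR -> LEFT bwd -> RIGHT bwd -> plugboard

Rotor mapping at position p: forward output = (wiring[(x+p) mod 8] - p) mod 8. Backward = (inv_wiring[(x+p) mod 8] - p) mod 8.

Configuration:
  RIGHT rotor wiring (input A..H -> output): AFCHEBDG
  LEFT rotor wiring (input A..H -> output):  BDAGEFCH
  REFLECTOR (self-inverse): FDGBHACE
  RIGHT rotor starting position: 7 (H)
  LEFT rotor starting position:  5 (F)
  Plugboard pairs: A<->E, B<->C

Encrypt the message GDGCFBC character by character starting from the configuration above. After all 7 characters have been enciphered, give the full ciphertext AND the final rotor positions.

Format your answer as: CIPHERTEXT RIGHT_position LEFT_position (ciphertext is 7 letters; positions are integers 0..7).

Answer: CGFGDGD 6 6

Derivation:
Char 1 ('G'): step: R->0, L->6 (L advanced); G->plug->G->R->D->L->F->refl->A->L'->F->R'->B->plug->C
Char 2 ('D'): step: R->1, L=6; D->plug->D->R->D->L->F->refl->A->L'->F->R'->G->plug->G
Char 3 ('G'): step: R->2, L=6; G->plug->G->R->G->L->G->refl->C->L'->E->R'->F->plug->F
Char 4 ('C'): step: R->3, L=6; C->plug->B->R->B->L->B->refl->D->L'->C->R'->G->plug->G
Char 5 ('F'): step: R->4, L=6; F->plug->F->R->B->L->B->refl->D->L'->C->R'->D->plug->D
Char 6 ('B'): step: R->5, L=6; B->plug->C->R->B->L->B->refl->D->L'->C->R'->G->plug->G
Char 7 ('C'): step: R->6, L=6; C->plug->B->R->A->L->E->refl->H->L'->H->R'->D->plug->D
Final: ciphertext=CGFGDGD, RIGHT=6, LEFT=6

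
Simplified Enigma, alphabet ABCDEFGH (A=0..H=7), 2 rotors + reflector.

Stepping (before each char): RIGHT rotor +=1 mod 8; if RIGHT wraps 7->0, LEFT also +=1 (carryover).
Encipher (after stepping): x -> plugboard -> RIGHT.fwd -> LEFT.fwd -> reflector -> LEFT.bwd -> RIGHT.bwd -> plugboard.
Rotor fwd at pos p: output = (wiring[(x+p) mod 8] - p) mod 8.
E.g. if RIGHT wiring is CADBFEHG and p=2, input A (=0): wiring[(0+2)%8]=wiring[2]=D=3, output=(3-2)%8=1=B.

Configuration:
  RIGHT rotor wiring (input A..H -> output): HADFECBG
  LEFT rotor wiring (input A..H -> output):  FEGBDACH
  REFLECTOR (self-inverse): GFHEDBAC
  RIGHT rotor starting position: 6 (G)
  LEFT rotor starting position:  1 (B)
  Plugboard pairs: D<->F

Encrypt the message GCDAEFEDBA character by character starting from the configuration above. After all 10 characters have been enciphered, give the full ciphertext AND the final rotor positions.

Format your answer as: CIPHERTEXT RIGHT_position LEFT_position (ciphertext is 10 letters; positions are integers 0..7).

Char 1 ('G'): step: R->7, L=1; G->plug->G->R->D->L->C->refl->H->L'->E->R'->D->plug->F
Char 2 ('C'): step: R->0, L->2 (L advanced); C->plug->C->R->D->L->G->refl->A->L'->E->R'->E->plug->E
Char 3 ('D'): step: R->1, L=2; D->plug->F->R->A->L->E->refl->D->L'->G->R'->H->plug->H
Char 4 ('A'): step: R->2, L=2; A->plug->A->R->B->L->H->refl->C->L'->H->R'->E->plug->E
Char 5 ('E'): step: R->3, L=2; E->plug->E->R->D->L->G->refl->A->L'->E->R'->F->plug->D
Char 6 ('F'): step: R->4, L=2; F->plug->D->R->C->L->B->refl->F->L'->F->R'->C->plug->C
Char 7 ('E'): step: R->5, L=2; E->plug->E->R->D->L->G->refl->A->L'->E->R'->B->plug->B
Char 8 ('D'): step: R->6, L=2; D->plug->F->R->H->L->C->refl->H->L'->B->R'->C->plug->C
Char 9 ('B'): step: R->7, L=2; B->plug->B->R->A->L->E->refl->D->L'->G->R'->E->plug->E
Char 10 ('A'): step: R->0, L->3 (L advanced); A->plug->A->R->H->L->D->refl->E->L'->E->R'->E->plug->E
Final: ciphertext=FEHEDCBCEE, RIGHT=0, LEFT=3

Answer: FEHEDCBCEE 0 3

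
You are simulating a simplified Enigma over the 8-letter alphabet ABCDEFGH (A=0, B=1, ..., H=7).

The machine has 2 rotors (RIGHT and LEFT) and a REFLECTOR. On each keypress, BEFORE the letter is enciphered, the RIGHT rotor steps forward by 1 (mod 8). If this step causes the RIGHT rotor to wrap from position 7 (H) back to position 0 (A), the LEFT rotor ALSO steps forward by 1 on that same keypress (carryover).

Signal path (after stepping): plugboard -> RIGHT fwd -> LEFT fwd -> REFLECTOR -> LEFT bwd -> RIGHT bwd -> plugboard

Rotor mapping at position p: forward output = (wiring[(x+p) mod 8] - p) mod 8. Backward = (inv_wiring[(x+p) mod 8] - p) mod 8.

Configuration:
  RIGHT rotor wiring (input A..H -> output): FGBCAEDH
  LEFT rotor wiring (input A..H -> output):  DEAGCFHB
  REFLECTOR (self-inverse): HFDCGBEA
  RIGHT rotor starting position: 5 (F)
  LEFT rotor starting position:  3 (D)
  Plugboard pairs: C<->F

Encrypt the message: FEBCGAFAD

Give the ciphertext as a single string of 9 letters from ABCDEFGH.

Answer: HHEDECCFH

Derivation:
Char 1 ('F'): step: R->6, L=3; F->plug->C->R->H->L->F->refl->B->L'->G->R'->H->plug->H
Char 2 ('E'): step: R->7, L=3; E->plug->E->R->D->L->E->refl->G->L'->E->R'->H->plug->H
Char 3 ('B'): step: R->0, L->4 (L advanced); B->plug->B->R->G->L->E->refl->G->L'->A->R'->E->plug->E
Char 4 ('C'): step: R->1, L=4; C->plug->F->R->C->L->D->refl->C->L'->H->R'->D->plug->D
Char 5 ('G'): step: R->2, L=4; G->plug->G->R->D->L->F->refl->B->L'->B->R'->E->plug->E
Char 6 ('A'): step: R->3, L=4; A->plug->A->R->H->L->C->refl->D->L'->C->R'->F->plug->C
Char 7 ('F'): step: R->4, L=4; F->plug->C->R->H->L->C->refl->D->L'->C->R'->F->plug->C
Char 8 ('A'): step: R->5, L=4; A->plug->A->R->H->L->C->refl->D->L'->C->R'->C->plug->F
Char 9 ('D'): step: R->6, L=4; D->plug->D->R->A->L->G->refl->E->L'->G->R'->H->plug->H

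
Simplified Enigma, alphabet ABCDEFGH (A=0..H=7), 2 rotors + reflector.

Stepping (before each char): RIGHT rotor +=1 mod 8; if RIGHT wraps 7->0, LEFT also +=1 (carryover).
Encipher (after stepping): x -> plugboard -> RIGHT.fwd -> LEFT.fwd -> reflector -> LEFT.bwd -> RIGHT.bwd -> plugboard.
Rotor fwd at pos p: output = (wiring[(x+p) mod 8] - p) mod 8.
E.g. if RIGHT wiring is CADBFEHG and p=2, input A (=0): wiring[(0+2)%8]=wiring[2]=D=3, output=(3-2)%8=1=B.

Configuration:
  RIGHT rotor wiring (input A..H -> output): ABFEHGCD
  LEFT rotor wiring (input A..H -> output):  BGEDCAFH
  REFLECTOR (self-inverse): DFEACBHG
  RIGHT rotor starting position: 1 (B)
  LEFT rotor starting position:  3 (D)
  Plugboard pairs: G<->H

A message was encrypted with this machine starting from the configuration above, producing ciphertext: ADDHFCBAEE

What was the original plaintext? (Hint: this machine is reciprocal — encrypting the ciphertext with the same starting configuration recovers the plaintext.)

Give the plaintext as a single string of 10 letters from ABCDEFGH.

Answer: DGBGGHCGGD

Derivation:
Char 1 ('A'): step: R->2, L=3; A->plug->A->R->D->L->C->refl->E->L'->E->R'->D->plug->D
Char 2 ('D'): step: R->3, L=3; D->plug->D->R->H->L->B->refl->F->L'->C->R'->H->plug->G
Char 3 ('D'): step: R->4, L=3; D->plug->D->R->H->L->B->refl->F->L'->C->R'->B->plug->B
Char 4 ('H'): step: R->5, L=3; H->plug->G->R->H->L->B->refl->F->L'->C->R'->H->plug->G
Char 5 ('F'): step: R->6, L=3; F->plug->F->R->G->L->D->refl->A->L'->A->R'->H->plug->G
Char 6 ('C'): step: R->7, L=3; C->plug->C->R->C->L->F->refl->B->L'->H->R'->G->plug->H
Char 7 ('B'): step: R->0, L->4 (L advanced); B->plug->B->R->B->L->E->refl->C->L'->F->R'->C->plug->C
Char 8 ('A'): step: R->1, L=4; A->plug->A->R->A->L->G->refl->H->L'->H->R'->H->plug->G
Char 9 ('E'): step: R->2, L=4; E->plug->E->R->A->L->G->refl->H->L'->H->R'->H->plug->G
Char 10 ('E'): step: R->3, L=4; E->plug->E->R->A->L->G->refl->H->L'->H->R'->D->plug->D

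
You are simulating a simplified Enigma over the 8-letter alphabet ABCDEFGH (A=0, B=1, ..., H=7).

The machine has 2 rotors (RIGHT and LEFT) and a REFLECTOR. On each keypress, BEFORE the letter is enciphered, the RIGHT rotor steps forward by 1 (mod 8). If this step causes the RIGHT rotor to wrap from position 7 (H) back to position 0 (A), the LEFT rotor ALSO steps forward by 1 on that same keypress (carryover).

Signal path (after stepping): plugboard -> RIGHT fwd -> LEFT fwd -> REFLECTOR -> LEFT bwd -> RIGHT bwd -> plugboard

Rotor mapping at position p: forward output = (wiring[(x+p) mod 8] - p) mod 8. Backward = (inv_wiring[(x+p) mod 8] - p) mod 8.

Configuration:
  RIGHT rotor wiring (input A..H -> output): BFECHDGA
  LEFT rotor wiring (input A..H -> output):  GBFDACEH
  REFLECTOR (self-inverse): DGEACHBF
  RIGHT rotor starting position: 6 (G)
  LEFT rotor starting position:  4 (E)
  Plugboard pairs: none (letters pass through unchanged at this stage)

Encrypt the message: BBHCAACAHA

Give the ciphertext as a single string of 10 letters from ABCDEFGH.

Char 1 ('B'): step: R->7, L=4; B->plug->B->R->C->L->A->refl->D->L'->D->R'->E->plug->E
Char 2 ('B'): step: R->0, L->5 (L advanced); B->plug->B->R->F->L->A->refl->D->L'->H->R'->E->plug->E
Char 3 ('H'): step: R->1, L=5; H->plug->H->R->A->L->F->refl->H->L'->B->R'->C->plug->C
Char 4 ('C'): step: R->2, L=5; C->plug->C->R->F->L->A->refl->D->L'->H->R'->G->plug->G
Char 5 ('A'): step: R->3, L=5; A->plug->A->R->H->L->D->refl->A->L'->F->R'->E->plug->E
Char 6 ('A'): step: R->4, L=5; A->plug->A->R->D->L->B->refl->G->L'->G->R'->H->plug->H
Char 7 ('C'): step: R->5, L=5; C->plug->C->R->D->L->B->refl->G->L'->G->R'->A->plug->A
Char 8 ('A'): step: R->6, L=5; A->plug->A->R->A->L->F->refl->H->L'->B->R'->G->plug->G
Char 9 ('H'): step: R->7, L=5; H->plug->H->R->H->L->D->refl->A->L'->F->R'->D->plug->D
Char 10 ('A'): step: R->0, L->6 (L advanced); A->plug->A->R->B->L->B->refl->G->L'->A->R'->H->plug->H

Answer: EECGEHAGDH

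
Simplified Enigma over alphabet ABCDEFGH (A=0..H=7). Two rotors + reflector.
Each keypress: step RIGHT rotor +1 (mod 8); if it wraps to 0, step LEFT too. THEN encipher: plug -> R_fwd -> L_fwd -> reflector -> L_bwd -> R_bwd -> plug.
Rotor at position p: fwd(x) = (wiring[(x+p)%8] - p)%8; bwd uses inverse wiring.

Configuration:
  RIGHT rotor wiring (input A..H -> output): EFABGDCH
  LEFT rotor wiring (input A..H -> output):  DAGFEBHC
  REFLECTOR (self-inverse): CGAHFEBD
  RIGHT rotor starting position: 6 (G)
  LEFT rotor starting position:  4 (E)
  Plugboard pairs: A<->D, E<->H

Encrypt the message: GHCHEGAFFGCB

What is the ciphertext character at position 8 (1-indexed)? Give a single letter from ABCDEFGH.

Char 1 ('G'): step: R->7, L=4; G->plug->G->R->E->L->H->refl->D->L'->C->R'->E->plug->H
Char 2 ('H'): step: R->0, L->5 (L advanced); H->plug->E->R->G->L->A->refl->C->L'->B->R'->D->plug->A
Char 3 ('C'): step: R->1, L=5; C->plug->C->R->A->L->E->refl->F->L'->C->R'->E->plug->H
Char 4 ('H'): step: R->2, L=5; H->plug->E->R->A->L->E->refl->F->L'->C->R'->G->plug->G
Char 5 ('E'): step: R->3, L=5; E->plug->H->R->F->L->B->refl->G->L'->D->R'->B->plug->B
Char 6 ('G'): step: R->4, L=5; G->plug->G->R->E->L->D->refl->H->L'->H->R'->B->plug->B
Char 7 ('A'): step: R->5, L=5; A->plug->D->R->H->L->H->refl->D->L'->E->R'->G->plug->G
Char 8 ('F'): step: R->6, L=5; F->plug->F->R->D->L->G->refl->B->L'->F->R'->H->plug->E

E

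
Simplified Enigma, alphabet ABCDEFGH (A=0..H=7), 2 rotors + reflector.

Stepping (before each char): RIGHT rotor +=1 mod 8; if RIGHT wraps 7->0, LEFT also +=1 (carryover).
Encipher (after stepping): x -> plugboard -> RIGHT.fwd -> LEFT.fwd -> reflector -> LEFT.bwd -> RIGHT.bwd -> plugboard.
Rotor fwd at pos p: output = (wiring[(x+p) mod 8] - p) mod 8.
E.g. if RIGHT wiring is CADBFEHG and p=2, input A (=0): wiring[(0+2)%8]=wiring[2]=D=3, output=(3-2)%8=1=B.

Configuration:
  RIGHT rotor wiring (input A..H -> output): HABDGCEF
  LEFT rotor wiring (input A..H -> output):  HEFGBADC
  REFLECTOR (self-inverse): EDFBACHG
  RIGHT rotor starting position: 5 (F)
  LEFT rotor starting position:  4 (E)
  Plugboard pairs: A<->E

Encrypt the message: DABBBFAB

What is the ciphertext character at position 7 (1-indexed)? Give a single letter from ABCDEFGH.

Char 1 ('D'): step: R->6, L=4; D->plug->D->R->C->L->H->refl->G->L'->D->R'->E->plug->A
Char 2 ('A'): step: R->7, L=4; A->plug->E->R->E->L->D->refl->B->L'->G->R'->A->plug->E
Char 3 ('B'): step: R->0, L->5 (L advanced); B->plug->B->R->A->L->D->refl->B->L'->G->R'->E->plug->A
Char 4 ('B'): step: R->1, L=5; B->plug->B->R->A->L->D->refl->B->L'->G->R'->H->plug->H
Char 5 ('B'): step: R->2, L=5; B->plug->B->R->B->L->G->refl->H->L'->E->R'->C->plug->C
Char 6 ('F'): step: R->3, L=5; F->plug->F->R->E->L->H->refl->G->L'->B->R'->D->plug->D
Char 7 ('A'): step: R->4, L=5; A->plug->E->R->D->L->C->refl->F->L'->C->R'->A->plug->E

E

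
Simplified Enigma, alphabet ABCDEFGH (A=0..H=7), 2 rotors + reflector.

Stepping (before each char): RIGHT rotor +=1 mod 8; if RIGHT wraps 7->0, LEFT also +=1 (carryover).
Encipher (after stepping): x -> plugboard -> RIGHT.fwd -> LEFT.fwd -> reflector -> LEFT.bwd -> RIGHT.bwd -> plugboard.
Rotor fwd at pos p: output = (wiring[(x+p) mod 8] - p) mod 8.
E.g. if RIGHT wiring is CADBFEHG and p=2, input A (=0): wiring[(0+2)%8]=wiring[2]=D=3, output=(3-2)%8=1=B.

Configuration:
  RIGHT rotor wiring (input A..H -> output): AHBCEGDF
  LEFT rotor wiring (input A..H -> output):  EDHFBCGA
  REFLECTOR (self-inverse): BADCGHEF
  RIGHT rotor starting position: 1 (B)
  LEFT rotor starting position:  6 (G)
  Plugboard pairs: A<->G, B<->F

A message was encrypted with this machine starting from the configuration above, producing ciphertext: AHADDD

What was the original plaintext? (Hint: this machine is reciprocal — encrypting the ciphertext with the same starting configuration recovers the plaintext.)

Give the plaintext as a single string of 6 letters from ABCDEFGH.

Char 1 ('A'): step: R->2, L=6; A->plug->G->R->G->L->D->refl->C->L'->B->R'->E->plug->E
Char 2 ('H'): step: R->3, L=6; H->plug->H->R->G->L->D->refl->C->L'->B->R'->B->plug->F
Char 3 ('A'): step: R->4, L=6; A->plug->G->R->F->L->H->refl->F->L'->D->R'->F->plug->B
Char 4 ('D'): step: R->5, L=6; D->plug->D->R->D->L->F->refl->H->L'->F->R'->G->plug->A
Char 5 ('D'): step: R->6, L=6; D->plug->D->R->B->L->C->refl->D->L'->G->R'->G->plug->A
Char 6 ('D'): step: R->7, L=6; D->plug->D->R->C->L->G->refl->E->L'->H->R'->G->plug->A

Answer: EFBAAA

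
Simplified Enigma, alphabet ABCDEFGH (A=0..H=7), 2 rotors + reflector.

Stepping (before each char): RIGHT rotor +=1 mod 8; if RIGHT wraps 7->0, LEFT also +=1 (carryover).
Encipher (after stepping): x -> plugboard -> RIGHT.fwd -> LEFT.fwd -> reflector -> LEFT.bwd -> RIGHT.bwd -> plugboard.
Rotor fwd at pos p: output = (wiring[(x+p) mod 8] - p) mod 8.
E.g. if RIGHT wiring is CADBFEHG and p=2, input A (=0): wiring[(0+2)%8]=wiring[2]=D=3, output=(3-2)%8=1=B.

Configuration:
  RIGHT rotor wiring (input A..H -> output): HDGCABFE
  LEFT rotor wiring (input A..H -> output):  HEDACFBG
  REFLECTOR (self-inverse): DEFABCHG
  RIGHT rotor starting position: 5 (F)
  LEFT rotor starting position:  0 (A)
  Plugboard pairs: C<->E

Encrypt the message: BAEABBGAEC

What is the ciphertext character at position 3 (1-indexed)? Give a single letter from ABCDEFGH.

Char 1 ('B'): step: R->6, L=0; B->plug->B->R->G->L->B->refl->E->L'->B->R'->C->plug->E
Char 2 ('A'): step: R->7, L=0; A->plug->A->R->F->L->F->refl->C->L'->E->R'->C->plug->E
Char 3 ('E'): step: R->0, L->1 (L advanced); E->plug->C->R->G->L->F->refl->C->L'->B->R'->F->plug->F

F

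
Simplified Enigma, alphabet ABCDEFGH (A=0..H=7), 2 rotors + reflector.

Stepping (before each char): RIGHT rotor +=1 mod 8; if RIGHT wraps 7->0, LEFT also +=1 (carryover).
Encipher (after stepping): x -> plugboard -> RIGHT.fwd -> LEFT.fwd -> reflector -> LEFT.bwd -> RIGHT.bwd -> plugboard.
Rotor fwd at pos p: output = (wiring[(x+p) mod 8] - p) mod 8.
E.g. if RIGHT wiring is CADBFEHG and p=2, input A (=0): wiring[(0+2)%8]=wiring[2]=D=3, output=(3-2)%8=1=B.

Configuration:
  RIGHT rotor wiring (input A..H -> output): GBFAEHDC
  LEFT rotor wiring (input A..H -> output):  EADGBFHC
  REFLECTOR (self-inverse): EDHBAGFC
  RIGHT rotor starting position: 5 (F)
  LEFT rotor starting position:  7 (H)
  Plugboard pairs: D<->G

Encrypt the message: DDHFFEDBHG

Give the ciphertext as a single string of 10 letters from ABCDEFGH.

Answer: HCEBEDAHCB

Derivation:
Char 1 ('D'): step: R->6, L=7; D->plug->G->R->G->L->G->refl->F->L'->B->R'->H->plug->H
Char 2 ('D'): step: R->7, L=7; D->plug->G->R->A->L->D->refl->B->L'->C->R'->C->plug->C
Char 3 ('H'): step: R->0, L->0 (L advanced); H->plug->H->R->C->L->D->refl->B->L'->E->R'->E->plug->E
Char 4 ('F'): step: R->1, L=0; F->plug->F->R->C->L->D->refl->B->L'->E->R'->B->plug->B
Char 5 ('F'): step: R->2, L=0; F->plug->F->R->A->L->E->refl->A->L'->B->R'->E->plug->E
Char 6 ('E'): step: R->3, L=0; E->plug->E->R->H->L->C->refl->H->L'->G->R'->G->plug->D
Char 7 ('D'): step: R->4, L=0; D->plug->G->R->B->L->A->refl->E->L'->A->R'->A->plug->A
Char 8 ('B'): step: R->5, L=0; B->plug->B->R->G->L->H->refl->C->L'->H->R'->H->plug->H
Char 9 ('H'): step: R->6, L=0; H->plug->H->R->B->L->A->refl->E->L'->A->R'->C->plug->C
Char 10 ('G'): step: R->7, L=0; G->plug->D->R->G->L->H->refl->C->L'->H->R'->B->plug->B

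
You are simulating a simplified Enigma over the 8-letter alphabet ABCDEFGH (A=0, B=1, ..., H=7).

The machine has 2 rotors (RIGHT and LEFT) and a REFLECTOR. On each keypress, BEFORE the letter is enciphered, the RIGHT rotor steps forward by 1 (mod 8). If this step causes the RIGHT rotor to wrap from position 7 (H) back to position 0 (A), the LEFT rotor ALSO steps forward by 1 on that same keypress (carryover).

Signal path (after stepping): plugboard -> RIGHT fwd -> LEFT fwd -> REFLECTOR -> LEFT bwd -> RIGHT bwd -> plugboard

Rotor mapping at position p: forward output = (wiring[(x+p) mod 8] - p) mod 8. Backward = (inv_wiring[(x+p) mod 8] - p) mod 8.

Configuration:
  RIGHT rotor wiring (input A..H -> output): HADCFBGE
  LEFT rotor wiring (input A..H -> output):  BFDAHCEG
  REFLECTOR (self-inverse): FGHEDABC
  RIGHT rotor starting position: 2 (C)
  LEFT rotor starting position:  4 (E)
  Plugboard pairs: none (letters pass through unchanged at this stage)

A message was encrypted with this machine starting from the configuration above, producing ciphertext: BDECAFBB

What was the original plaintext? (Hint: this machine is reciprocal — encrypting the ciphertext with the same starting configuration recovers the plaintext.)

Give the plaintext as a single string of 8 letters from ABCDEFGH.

Answer: FGFECAFE

Derivation:
Char 1 ('B'): step: R->3, L=4; B->plug->B->R->C->L->A->refl->F->L'->E->R'->F->plug->F
Char 2 ('D'): step: R->4, L=4; D->plug->D->R->A->L->D->refl->E->L'->H->R'->G->plug->G
Char 3 ('E'): step: R->5, L=4; E->plug->E->R->D->L->C->refl->H->L'->G->R'->F->plug->F
Char 4 ('C'): step: R->6, L=4; C->plug->C->R->B->L->G->refl->B->L'->F->R'->E->plug->E
Char 5 ('A'): step: R->7, L=4; A->plug->A->R->F->L->B->refl->G->L'->B->R'->C->plug->C
Char 6 ('F'): step: R->0, L->5 (L advanced); F->plug->F->R->B->L->H->refl->C->L'->H->R'->A->plug->A
Char 7 ('B'): step: R->1, L=5; B->plug->B->R->C->L->B->refl->G->L'->F->R'->F->plug->F
Char 8 ('B'): step: R->2, L=5; B->plug->B->R->A->L->F->refl->A->L'->E->R'->E->plug->E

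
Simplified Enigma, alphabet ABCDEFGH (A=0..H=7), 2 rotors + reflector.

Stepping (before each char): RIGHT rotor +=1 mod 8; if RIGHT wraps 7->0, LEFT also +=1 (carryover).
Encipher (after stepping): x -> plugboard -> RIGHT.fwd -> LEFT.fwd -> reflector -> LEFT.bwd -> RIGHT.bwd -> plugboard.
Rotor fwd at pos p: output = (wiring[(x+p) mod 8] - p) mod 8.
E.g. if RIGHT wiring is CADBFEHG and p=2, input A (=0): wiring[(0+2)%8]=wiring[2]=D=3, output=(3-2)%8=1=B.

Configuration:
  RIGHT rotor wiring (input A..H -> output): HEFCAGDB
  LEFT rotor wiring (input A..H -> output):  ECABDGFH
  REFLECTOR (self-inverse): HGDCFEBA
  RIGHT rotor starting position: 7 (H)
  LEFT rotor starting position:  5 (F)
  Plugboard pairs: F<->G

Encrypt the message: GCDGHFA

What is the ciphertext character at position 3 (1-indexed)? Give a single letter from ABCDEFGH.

Char 1 ('G'): step: R->0, L->6 (L advanced); G->plug->F->R->G->L->F->refl->E->L'->D->R'->G->plug->F
Char 2 ('C'): step: R->1, L=6; C->plug->C->R->B->L->B->refl->G->L'->C->R'->F->plug->G
Char 3 ('D'): step: R->2, L=6; D->plug->D->R->E->L->C->refl->D->L'->F->R'->G->plug->F

F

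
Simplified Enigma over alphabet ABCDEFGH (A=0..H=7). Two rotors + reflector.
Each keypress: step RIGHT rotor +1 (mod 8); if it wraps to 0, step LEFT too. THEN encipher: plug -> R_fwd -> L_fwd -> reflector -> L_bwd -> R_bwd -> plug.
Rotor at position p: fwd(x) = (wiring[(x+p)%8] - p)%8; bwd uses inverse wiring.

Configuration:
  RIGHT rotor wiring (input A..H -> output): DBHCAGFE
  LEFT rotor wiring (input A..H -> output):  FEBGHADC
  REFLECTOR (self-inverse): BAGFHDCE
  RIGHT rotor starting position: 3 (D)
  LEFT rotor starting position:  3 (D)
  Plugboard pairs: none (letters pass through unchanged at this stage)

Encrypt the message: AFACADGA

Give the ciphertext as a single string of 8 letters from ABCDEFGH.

Char 1 ('A'): step: R->4, L=3; A->plug->A->R->E->L->H->refl->E->L'->B->R'->C->plug->C
Char 2 ('F'): step: R->5, L=3; F->plug->F->R->C->L->F->refl->D->L'->A->R'->B->plug->B
Char 3 ('A'): step: R->6, L=3; A->plug->A->R->H->L->G->refl->C->L'->F->R'->C->plug->C
Char 4 ('C'): step: R->7, L=3; C->plug->C->R->C->L->F->refl->D->L'->A->R'->D->plug->D
Char 5 ('A'): step: R->0, L->4 (L advanced); A->plug->A->R->D->L->G->refl->C->L'->H->R'->C->plug->C
Char 6 ('D'): step: R->1, L=4; D->plug->D->R->H->L->C->refl->G->L'->D->R'->G->plug->G
Char 7 ('G'): step: R->2, L=4; G->plug->G->R->B->L->E->refl->H->L'->C->R'->F->plug->F
Char 8 ('A'): step: R->3, L=4; A->plug->A->R->H->L->C->refl->G->L'->D->R'->C->plug->C

Answer: CBCDCGFC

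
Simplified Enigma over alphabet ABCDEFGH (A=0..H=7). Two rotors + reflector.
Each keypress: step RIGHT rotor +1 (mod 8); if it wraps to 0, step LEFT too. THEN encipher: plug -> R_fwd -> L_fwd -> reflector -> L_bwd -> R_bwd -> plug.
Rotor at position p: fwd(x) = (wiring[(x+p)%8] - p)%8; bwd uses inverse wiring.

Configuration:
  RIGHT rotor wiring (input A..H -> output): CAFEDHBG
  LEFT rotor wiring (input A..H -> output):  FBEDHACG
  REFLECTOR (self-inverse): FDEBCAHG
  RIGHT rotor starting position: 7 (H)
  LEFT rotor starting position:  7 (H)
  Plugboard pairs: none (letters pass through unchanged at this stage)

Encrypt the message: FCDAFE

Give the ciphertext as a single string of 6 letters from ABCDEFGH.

Char 1 ('F'): step: R->0, L->0 (L advanced); F->plug->F->R->H->L->G->refl->H->L'->E->R'->D->plug->D
Char 2 ('C'): step: R->1, L=0; C->plug->C->R->D->L->D->refl->B->L'->B->R'->H->plug->H
Char 3 ('D'): step: R->2, L=0; D->plug->D->R->F->L->A->refl->F->L'->A->R'->G->plug->G
Char 4 ('A'): step: R->3, L=0; A->plug->A->R->B->L->B->refl->D->L'->D->R'->E->plug->E
Char 5 ('F'): step: R->4, L=0; F->plug->F->R->E->L->H->refl->G->L'->H->R'->A->plug->A
Char 6 ('E'): step: R->5, L=0; E->plug->E->R->D->L->D->refl->B->L'->B->R'->C->plug->C

Answer: DHGEAC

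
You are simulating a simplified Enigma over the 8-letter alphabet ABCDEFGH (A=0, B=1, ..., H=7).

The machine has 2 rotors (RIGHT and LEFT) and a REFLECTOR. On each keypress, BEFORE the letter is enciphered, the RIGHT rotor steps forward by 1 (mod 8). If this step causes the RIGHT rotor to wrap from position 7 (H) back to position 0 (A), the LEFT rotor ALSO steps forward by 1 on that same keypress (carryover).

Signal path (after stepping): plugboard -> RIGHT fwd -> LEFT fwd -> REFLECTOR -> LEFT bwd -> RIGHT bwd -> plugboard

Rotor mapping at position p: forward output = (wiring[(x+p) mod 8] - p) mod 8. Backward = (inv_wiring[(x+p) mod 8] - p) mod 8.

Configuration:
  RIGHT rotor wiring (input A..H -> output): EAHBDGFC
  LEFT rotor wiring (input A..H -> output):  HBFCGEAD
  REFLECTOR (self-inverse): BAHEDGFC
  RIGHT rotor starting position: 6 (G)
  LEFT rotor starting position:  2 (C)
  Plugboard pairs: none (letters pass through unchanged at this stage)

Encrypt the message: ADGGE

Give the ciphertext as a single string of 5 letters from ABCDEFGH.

Char 1 ('A'): step: R->7, L=2; A->plug->A->R->D->L->C->refl->H->L'->H->R'->G->plug->G
Char 2 ('D'): step: R->0, L->3 (L advanced); D->plug->D->R->B->L->D->refl->E->L'->F->R'->G->plug->G
Char 3 ('G'): step: R->1, L=3; G->plug->G->R->B->L->D->refl->E->L'->F->R'->E->plug->E
Char 4 ('G'): step: R->2, L=3; G->plug->G->R->C->L->B->refl->A->L'->E->R'->D->plug->D
Char 5 ('E'): step: R->3, L=3; E->plug->E->R->H->L->C->refl->H->L'->A->R'->B->plug->B

Answer: GGEDB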